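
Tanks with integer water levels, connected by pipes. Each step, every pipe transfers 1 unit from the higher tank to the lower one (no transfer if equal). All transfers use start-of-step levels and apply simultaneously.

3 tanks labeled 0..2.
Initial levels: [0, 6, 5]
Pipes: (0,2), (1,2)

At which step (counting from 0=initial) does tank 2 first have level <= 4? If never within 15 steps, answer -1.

Answer: 2

Derivation:
Step 1: flows [2->0,1->2] -> levels [1 5 5]
Step 2: flows [2->0,1=2] -> levels [2 5 4]
Tank 2 first reaches <=4 at step 2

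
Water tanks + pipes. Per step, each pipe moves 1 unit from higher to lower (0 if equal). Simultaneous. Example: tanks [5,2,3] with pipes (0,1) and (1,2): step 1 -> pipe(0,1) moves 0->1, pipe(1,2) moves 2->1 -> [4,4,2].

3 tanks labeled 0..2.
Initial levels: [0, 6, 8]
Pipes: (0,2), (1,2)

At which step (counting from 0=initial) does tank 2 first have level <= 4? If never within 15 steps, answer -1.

Answer: 5

Derivation:
Step 1: flows [2->0,2->1] -> levels [1 7 6]
Step 2: flows [2->0,1->2] -> levels [2 6 6]
Step 3: flows [2->0,1=2] -> levels [3 6 5]
Step 4: flows [2->0,1->2] -> levels [4 5 5]
Step 5: flows [2->0,1=2] -> levels [5 5 4]
Tank 2 first reaches <=4 at step 5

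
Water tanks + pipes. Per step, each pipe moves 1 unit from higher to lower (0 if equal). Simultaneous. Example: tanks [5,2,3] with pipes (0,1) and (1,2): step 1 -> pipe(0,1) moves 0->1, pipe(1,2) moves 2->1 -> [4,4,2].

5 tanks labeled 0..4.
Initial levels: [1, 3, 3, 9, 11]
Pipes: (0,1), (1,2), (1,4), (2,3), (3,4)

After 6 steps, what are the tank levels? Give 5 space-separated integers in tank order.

Answer: 4 7 5 7 4

Derivation:
Step 1: flows [1->0,1=2,4->1,3->2,4->3] -> levels [2 3 4 9 9]
Step 2: flows [1->0,2->1,4->1,3->2,3=4] -> levels [3 4 4 8 8]
Step 3: flows [1->0,1=2,4->1,3->2,3=4] -> levels [4 4 5 7 7]
Step 4: flows [0=1,2->1,4->1,3->2,3=4] -> levels [4 6 5 6 6]
Step 5: flows [1->0,1->2,1=4,3->2,3=4] -> levels [5 4 7 5 6]
Step 6: flows [0->1,2->1,4->1,2->3,4->3] -> levels [4 7 5 7 4]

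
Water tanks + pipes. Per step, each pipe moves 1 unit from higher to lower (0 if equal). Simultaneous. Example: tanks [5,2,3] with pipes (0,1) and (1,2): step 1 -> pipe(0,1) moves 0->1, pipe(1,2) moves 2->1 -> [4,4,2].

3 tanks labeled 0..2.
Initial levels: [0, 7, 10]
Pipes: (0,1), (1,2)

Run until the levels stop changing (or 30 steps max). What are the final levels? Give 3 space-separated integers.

Step 1: flows [1->0,2->1] -> levels [1 7 9]
Step 2: flows [1->0,2->1] -> levels [2 7 8]
Step 3: flows [1->0,2->1] -> levels [3 7 7]
Step 4: flows [1->0,1=2] -> levels [4 6 7]
Step 5: flows [1->0,2->1] -> levels [5 6 6]
Step 6: flows [1->0,1=2] -> levels [6 5 6]
Step 7: flows [0->1,2->1] -> levels [5 7 5]
Step 8: flows [1->0,1->2] -> levels [6 5 6]
  -> period-2 cycle: step 8 state = step 6 state; never stabilizes
  -> state at step 30: (30-6) mod 2 = 0, same as step 6 -> [6 5 6]

Answer: 6 5 6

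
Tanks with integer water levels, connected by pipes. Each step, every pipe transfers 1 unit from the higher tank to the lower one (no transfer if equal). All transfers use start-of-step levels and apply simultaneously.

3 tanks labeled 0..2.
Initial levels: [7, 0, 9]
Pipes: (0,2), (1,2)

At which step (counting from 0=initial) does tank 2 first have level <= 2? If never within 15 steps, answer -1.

Step 1: flows [2->0,2->1] -> levels [8 1 7]
Step 2: flows [0->2,2->1] -> levels [7 2 7]
Step 3: flows [0=2,2->1] -> levels [7 3 6]
Step 4: flows [0->2,2->1] -> levels [6 4 6]
Step 5: flows [0=2,2->1] -> levels [6 5 5]
Step 6: flows [0->2,1=2] -> levels [5 5 6]
Step 7: flows [2->0,2->1] -> levels [6 6 4]
Step 8: flows [0->2,1->2] -> levels [5 5 6]
  -> period-2 cycle (repeats step 6); tank 2 never drops to <=2
Tank 2 never reaches <=2 within 15 steps

Answer: -1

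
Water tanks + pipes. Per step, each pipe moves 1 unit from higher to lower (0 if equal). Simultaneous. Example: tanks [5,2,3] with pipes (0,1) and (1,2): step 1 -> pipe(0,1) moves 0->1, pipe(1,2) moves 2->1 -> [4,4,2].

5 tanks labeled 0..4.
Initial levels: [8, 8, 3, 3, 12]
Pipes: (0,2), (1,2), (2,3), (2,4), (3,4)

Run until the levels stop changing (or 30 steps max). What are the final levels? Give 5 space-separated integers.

Answer: 6 6 9 6 7

Derivation:
Step 1: flows [0->2,1->2,2=3,4->2,4->3] -> levels [7 7 6 4 10]
Step 2: flows [0->2,1->2,2->3,4->2,4->3] -> levels [6 6 8 6 8]
Step 3: flows [2->0,2->1,2->3,2=4,4->3] -> levels [7 7 5 8 7]
Step 4: flows [0->2,1->2,3->2,4->2,3->4] -> levels [6 6 9 6 7]
Step 5: flows [2->0,2->1,2->3,2->4,4->3] -> levels [7 7 5 8 7]
  -> period-2 cycle: step 5 state = step 3 state; never stabilizes
  -> state at step 30: (30-3) mod 2 = 1, same as step 4 -> [6 6 9 6 7]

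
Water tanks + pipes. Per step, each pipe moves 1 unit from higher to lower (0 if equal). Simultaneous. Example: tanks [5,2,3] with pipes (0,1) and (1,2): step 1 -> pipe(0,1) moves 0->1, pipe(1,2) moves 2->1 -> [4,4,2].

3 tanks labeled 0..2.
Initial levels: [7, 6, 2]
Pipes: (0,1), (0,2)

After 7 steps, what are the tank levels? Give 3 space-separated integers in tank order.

Answer: 5 5 5

Derivation:
Step 1: flows [0->1,0->2] -> levels [5 7 3]
Step 2: flows [1->0,0->2] -> levels [5 6 4]
Step 3: flows [1->0,0->2] -> levels [5 5 5]
Step 4: flows [0=1,0=2] -> levels [5 5 5]
  -> stable; steps 5..7 unchanged -> [5 5 5]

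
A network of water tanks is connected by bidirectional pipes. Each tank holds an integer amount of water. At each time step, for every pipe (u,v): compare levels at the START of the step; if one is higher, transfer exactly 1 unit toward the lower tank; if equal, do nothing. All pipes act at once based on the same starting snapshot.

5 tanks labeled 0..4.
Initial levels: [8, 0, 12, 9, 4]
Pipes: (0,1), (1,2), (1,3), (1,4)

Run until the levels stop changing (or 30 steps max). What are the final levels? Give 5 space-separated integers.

Step 1: flows [0->1,2->1,3->1,4->1] -> levels [7 4 11 8 3]
Step 2: flows [0->1,2->1,3->1,1->4] -> levels [6 6 10 7 4]
Step 3: flows [0=1,2->1,3->1,1->4] -> levels [6 7 9 6 5]
Step 4: flows [1->0,2->1,1->3,1->4] -> levels [7 5 8 7 6]
Step 5: flows [0->1,2->1,3->1,4->1] -> levels [6 9 7 6 5]
Step 6: flows [1->0,1->2,1->3,1->4] -> levels [7 5 8 7 6]
  -> period-2 cycle: step 6 state = step 4 state; never stabilizes
  -> state at step 30: (30-4) mod 2 = 0, same as step 4 -> [7 5 8 7 6]

Answer: 7 5 8 7 6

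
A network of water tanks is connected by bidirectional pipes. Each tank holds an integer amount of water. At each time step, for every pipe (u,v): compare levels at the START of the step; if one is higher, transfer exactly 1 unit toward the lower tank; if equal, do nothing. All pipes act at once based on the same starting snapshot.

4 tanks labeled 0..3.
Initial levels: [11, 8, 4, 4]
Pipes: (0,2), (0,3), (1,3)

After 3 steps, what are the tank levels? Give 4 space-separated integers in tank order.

Step 1: flows [0->2,0->3,1->3] -> levels [9 7 5 6]
Step 2: flows [0->2,0->3,1->3] -> levels [7 6 6 8]
Step 3: flows [0->2,3->0,3->1] -> levels [7 7 7 6]

Answer: 7 7 7 6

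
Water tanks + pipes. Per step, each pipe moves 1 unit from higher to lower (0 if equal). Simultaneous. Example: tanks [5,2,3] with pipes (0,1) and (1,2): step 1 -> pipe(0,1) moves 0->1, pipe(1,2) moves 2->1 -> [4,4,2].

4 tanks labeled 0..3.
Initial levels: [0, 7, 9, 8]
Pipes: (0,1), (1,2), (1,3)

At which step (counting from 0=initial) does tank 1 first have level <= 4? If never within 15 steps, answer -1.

Answer: 6

Derivation:
Step 1: flows [1->0,2->1,3->1] -> levels [1 8 8 7]
Step 2: flows [1->0,1=2,1->3] -> levels [2 6 8 8]
Step 3: flows [1->0,2->1,3->1] -> levels [3 7 7 7]
Step 4: flows [1->0,1=2,1=3] -> levels [4 6 7 7]
Step 5: flows [1->0,2->1,3->1] -> levels [5 7 6 6]
Step 6: flows [1->0,1->2,1->3] -> levels [6 4 7 7]
Tank 1 first reaches <=4 at step 6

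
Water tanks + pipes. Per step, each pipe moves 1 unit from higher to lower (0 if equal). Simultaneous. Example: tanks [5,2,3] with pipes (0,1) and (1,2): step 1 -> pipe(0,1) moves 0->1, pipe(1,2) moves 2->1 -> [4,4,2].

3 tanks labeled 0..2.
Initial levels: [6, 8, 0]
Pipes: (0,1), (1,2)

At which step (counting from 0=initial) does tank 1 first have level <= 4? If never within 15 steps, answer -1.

Answer: 5

Derivation:
Step 1: flows [1->0,1->2] -> levels [7 6 1]
Step 2: flows [0->1,1->2] -> levels [6 6 2]
Step 3: flows [0=1,1->2] -> levels [6 5 3]
Step 4: flows [0->1,1->2] -> levels [5 5 4]
Step 5: flows [0=1,1->2] -> levels [5 4 5]
Tank 1 first reaches <=4 at step 5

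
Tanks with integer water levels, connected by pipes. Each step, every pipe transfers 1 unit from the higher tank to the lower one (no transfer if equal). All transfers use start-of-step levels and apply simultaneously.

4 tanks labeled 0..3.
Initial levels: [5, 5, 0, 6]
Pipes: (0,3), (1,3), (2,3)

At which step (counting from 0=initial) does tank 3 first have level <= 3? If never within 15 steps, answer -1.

Step 1: flows [3->0,3->1,3->2] -> levels [6 6 1 3]
Tank 3 first reaches <=3 at step 1

Answer: 1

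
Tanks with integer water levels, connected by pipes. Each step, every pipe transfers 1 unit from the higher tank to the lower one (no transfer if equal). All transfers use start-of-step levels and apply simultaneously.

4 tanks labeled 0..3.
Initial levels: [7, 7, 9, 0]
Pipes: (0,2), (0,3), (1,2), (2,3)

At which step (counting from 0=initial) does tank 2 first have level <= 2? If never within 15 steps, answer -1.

Answer: -1

Derivation:
Step 1: flows [2->0,0->3,2->1,2->3] -> levels [7 8 6 2]
Step 2: flows [0->2,0->3,1->2,2->3] -> levels [5 7 7 4]
Step 3: flows [2->0,0->3,1=2,2->3] -> levels [5 7 5 6]
Step 4: flows [0=2,3->0,1->2,3->2] -> levels [6 6 7 4]
Step 5: flows [2->0,0->3,2->1,2->3] -> levels [6 7 4 6]
Step 6: flows [0->2,0=3,1->2,3->2] -> levels [5 6 7 5]
Step 7: flows [2->0,0=3,2->1,2->3] -> levels [6 7 4 6]
  -> period-2 cycle (repeats step 5); tank 2 never drops to <=2
Tank 2 never reaches <=2 within 15 steps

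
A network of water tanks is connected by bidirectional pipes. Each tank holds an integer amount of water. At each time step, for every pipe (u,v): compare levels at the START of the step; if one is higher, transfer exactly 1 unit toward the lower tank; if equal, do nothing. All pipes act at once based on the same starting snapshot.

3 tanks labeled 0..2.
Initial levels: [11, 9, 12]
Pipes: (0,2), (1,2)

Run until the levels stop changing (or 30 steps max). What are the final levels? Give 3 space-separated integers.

Answer: 10 10 12

Derivation:
Step 1: flows [2->0,2->1] -> levels [12 10 10]
Step 2: flows [0->2,1=2] -> levels [11 10 11]
Step 3: flows [0=2,2->1] -> levels [11 11 10]
Step 4: flows [0->2,1->2] -> levels [10 10 12]
Step 5: flows [2->0,2->1] -> levels [11 11 10]
  -> period-2 cycle: step 5 state = step 3 state; never stabilizes
  -> state at step 30: (30-3) mod 2 = 1, same as step 4 -> [10 10 12]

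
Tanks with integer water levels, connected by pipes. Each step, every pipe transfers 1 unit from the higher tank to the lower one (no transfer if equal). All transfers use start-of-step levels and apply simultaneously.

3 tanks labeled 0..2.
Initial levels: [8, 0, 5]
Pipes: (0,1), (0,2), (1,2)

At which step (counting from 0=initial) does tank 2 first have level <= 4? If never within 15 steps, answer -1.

Answer: 3

Derivation:
Step 1: flows [0->1,0->2,2->1] -> levels [6 2 5]
Step 2: flows [0->1,0->2,2->1] -> levels [4 4 5]
Step 3: flows [0=1,2->0,2->1] -> levels [5 5 3]
Tank 2 first reaches <=4 at step 3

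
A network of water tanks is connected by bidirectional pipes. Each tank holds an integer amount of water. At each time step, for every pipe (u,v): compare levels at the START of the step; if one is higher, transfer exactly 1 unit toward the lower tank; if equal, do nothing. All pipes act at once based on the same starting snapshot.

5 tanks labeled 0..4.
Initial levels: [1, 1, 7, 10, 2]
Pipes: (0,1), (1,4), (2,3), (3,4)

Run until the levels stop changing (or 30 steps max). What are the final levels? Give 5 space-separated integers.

Step 1: flows [0=1,4->1,3->2,3->4] -> levels [1 2 8 8 2]
Step 2: flows [1->0,1=4,2=3,3->4] -> levels [2 1 8 7 3]
Step 3: flows [0->1,4->1,2->3,3->4] -> levels [1 3 7 7 3]
Step 4: flows [1->0,1=4,2=3,3->4] -> levels [2 2 7 6 4]
Step 5: flows [0=1,4->1,2->3,3->4] -> levels [2 3 6 6 4]
Step 6: flows [1->0,4->1,2=3,3->4] -> levels [3 3 6 5 4]
Step 7: flows [0=1,4->1,2->3,3->4] -> levels [3 4 5 5 4]
Step 8: flows [1->0,1=4,2=3,3->4] -> levels [4 3 5 4 5]
Step 9: flows [0->1,4->1,2->3,4->3] -> levels [3 5 4 6 3]
Step 10: flows [1->0,1->4,3->2,3->4] -> levels [4 3 5 4 5]
  -> period-2 cycle: step 10 state = step 8 state; never stabilizes
  -> state at step 30: (30-8) mod 2 = 0, same as step 8 -> [4 3 5 4 5]

Answer: 4 3 5 4 5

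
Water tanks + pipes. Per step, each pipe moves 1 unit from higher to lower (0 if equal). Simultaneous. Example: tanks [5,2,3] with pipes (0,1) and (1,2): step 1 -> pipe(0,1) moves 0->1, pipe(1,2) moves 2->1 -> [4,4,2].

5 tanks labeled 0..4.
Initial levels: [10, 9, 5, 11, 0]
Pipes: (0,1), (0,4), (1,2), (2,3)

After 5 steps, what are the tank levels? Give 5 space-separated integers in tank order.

Step 1: flows [0->1,0->4,1->2,3->2] -> levels [8 9 7 10 1]
Step 2: flows [1->0,0->4,1->2,3->2] -> levels [8 7 9 9 2]
Step 3: flows [0->1,0->4,2->1,2=3] -> levels [6 9 8 9 3]
Step 4: flows [1->0,0->4,1->2,3->2] -> levels [6 7 10 8 4]
Step 5: flows [1->0,0->4,2->1,2->3] -> levels [6 7 8 9 5]

Answer: 6 7 8 9 5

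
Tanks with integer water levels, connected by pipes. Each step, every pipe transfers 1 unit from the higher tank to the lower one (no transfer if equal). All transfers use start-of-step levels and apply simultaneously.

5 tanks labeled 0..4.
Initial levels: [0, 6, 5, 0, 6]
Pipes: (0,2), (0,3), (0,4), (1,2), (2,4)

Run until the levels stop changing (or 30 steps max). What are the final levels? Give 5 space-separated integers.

Step 1: flows [2->0,0=3,4->0,1->2,4->2] -> levels [2 5 6 0 4]
Step 2: flows [2->0,0->3,4->0,2->1,2->4] -> levels [3 6 3 1 4]
Step 3: flows [0=2,0->3,4->0,1->2,4->2] -> levels [3 5 5 2 2]
Step 4: flows [2->0,0->3,0->4,1=2,2->4] -> levels [2 5 3 3 4]
Step 5: flows [2->0,3->0,4->0,1->2,4->2] -> levels [5 4 4 2 2]
Step 6: flows [0->2,0->3,0->4,1=2,2->4] -> levels [2 4 4 3 4]
Step 7: flows [2->0,3->0,4->0,1=2,2=4] -> levels [5 4 3 2 3]
Step 8: flows [0->2,0->3,0->4,1->2,2=4] -> levels [2 3 5 3 4]
Step 9: flows [2->0,3->0,4->0,2->1,2->4] -> levels [5 4 2 2 4]
Step 10: flows [0->2,0->3,0->4,1->2,4->2] -> levels [2 3 5 3 4]
  -> period-2 cycle: step 10 state = step 8 state; never stabilizes
  -> state at step 30: (30-8) mod 2 = 0, same as step 8 -> [2 3 5 3 4]

Answer: 2 3 5 3 4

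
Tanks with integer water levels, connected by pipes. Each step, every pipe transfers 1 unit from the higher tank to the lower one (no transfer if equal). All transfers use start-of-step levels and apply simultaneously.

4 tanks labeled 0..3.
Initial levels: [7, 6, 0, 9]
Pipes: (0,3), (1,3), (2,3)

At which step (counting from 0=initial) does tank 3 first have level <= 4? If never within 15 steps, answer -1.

Step 1: flows [3->0,3->1,3->2] -> levels [8 7 1 6]
Step 2: flows [0->3,1->3,3->2] -> levels [7 6 2 7]
Step 3: flows [0=3,3->1,3->2] -> levels [7 7 3 5]
Step 4: flows [0->3,1->3,3->2] -> levels [6 6 4 6]
Step 5: flows [0=3,1=3,3->2] -> levels [6 6 5 5]
Step 6: flows [0->3,1->3,2=3] -> levels [5 5 5 7]
Step 7: flows [3->0,3->1,3->2] -> levels [6 6 6 4]
Tank 3 first reaches <=4 at step 7

Answer: 7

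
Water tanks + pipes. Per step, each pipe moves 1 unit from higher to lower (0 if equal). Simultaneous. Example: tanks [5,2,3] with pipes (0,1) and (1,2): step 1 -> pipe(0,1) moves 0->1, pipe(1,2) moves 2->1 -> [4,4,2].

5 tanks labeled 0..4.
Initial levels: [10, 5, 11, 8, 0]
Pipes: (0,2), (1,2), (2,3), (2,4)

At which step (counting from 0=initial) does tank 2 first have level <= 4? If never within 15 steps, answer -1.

Answer: 6

Derivation:
Step 1: flows [2->0,2->1,2->3,2->4] -> levels [11 6 7 9 1]
Step 2: flows [0->2,2->1,3->2,2->4] -> levels [10 7 7 8 2]
Step 3: flows [0->2,1=2,3->2,2->4] -> levels [9 7 8 7 3]
Step 4: flows [0->2,2->1,2->3,2->4] -> levels [8 8 6 8 4]
Step 5: flows [0->2,1->2,3->2,2->4] -> levels [7 7 8 7 5]
Step 6: flows [2->0,2->1,2->3,2->4] -> levels [8 8 4 8 6]
Tank 2 first reaches <=4 at step 6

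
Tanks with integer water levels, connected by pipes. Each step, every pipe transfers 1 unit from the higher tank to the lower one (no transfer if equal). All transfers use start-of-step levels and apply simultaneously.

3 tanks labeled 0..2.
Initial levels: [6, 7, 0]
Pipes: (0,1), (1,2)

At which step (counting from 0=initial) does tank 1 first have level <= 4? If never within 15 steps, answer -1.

Step 1: flows [1->0,1->2] -> levels [7 5 1]
Step 2: flows [0->1,1->2] -> levels [6 5 2]
Step 3: flows [0->1,1->2] -> levels [5 5 3]
Step 4: flows [0=1,1->2] -> levels [5 4 4]
Tank 1 first reaches <=4 at step 4

Answer: 4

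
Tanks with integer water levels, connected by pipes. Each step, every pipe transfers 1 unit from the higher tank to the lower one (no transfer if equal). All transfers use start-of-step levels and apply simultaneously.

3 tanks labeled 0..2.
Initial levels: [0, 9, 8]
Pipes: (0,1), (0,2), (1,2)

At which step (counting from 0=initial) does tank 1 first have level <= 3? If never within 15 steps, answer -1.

Answer: -1

Derivation:
Step 1: flows [1->0,2->0,1->2] -> levels [2 7 8]
Step 2: flows [1->0,2->0,2->1] -> levels [4 7 6]
Step 3: flows [1->0,2->0,1->2] -> levels [6 5 6]
Step 4: flows [0->1,0=2,2->1] -> levels [5 7 5]
Step 5: flows [1->0,0=2,1->2] -> levels [6 5 6]
  -> period-2 cycle (repeats step 3); tank 1 never drops to <=3
Tank 1 never reaches <=3 within 15 steps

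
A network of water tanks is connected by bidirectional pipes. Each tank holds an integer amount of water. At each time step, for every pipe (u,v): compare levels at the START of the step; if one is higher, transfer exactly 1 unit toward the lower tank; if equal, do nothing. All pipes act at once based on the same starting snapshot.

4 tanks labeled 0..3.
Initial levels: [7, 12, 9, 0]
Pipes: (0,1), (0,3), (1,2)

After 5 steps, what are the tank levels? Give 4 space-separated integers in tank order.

Answer: 7 8 8 5

Derivation:
Step 1: flows [1->0,0->3,1->2] -> levels [7 10 10 1]
Step 2: flows [1->0,0->3,1=2] -> levels [7 9 10 2]
Step 3: flows [1->0,0->3,2->1] -> levels [7 9 9 3]
Step 4: flows [1->0,0->3,1=2] -> levels [7 8 9 4]
Step 5: flows [1->0,0->3,2->1] -> levels [7 8 8 5]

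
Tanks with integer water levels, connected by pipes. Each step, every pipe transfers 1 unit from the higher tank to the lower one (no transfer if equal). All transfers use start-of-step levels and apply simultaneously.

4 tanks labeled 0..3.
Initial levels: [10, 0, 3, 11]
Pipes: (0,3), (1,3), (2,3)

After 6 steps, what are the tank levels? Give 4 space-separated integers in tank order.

Step 1: flows [3->0,3->1,3->2] -> levels [11 1 4 8]
Step 2: flows [0->3,3->1,3->2] -> levels [10 2 5 7]
Step 3: flows [0->3,3->1,3->2] -> levels [9 3 6 6]
Step 4: flows [0->3,3->1,2=3] -> levels [8 4 6 6]
Step 5: flows [0->3,3->1,2=3] -> levels [7 5 6 6]
Step 6: flows [0->3,3->1,2=3] -> levels [6 6 6 6]

Answer: 6 6 6 6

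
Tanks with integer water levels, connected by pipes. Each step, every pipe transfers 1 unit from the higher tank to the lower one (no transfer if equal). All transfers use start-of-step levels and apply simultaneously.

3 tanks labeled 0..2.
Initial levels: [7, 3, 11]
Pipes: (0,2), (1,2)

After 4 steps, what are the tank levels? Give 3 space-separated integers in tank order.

Answer: 7 7 7

Derivation:
Step 1: flows [2->0,2->1] -> levels [8 4 9]
Step 2: flows [2->0,2->1] -> levels [9 5 7]
Step 3: flows [0->2,2->1] -> levels [8 6 7]
Step 4: flows [0->2,2->1] -> levels [7 7 7]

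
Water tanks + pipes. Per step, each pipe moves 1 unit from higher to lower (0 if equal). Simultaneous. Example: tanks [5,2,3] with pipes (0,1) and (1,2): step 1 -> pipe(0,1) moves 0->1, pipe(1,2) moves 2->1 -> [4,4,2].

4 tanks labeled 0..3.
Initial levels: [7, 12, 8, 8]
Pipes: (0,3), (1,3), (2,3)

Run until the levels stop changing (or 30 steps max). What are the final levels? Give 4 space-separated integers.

Answer: 8 8 8 11

Derivation:
Step 1: flows [3->0,1->3,2=3] -> levels [8 11 8 8]
Step 2: flows [0=3,1->3,2=3] -> levels [8 10 8 9]
Step 3: flows [3->0,1->3,3->2] -> levels [9 9 9 8]
Step 4: flows [0->3,1->3,2->3] -> levels [8 8 8 11]
Step 5: flows [3->0,3->1,3->2] -> levels [9 9 9 8]
  -> period-2 cycle: step 5 state = step 3 state; never stabilizes
  -> state at step 30: (30-3) mod 2 = 1, same as step 4 -> [8 8 8 11]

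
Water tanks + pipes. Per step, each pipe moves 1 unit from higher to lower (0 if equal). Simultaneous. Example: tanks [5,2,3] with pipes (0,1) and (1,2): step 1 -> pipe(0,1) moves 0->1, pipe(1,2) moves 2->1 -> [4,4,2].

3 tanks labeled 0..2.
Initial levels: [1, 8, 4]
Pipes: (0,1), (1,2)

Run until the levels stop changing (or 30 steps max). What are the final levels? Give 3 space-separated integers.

Answer: 4 5 4

Derivation:
Step 1: flows [1->0,1->2] -> levels [2 6 5]
Step 2: flows [1->0,1->2] -> levels [3 4 6]
Step 3: flows [1->0,2->1] -> levels [4 4 5]
Step 4: flows [0=1,2->1] -> levels [4 5 4]
Step 5: flows [1->0,1->2] -> levels [5 3 5]
Step 6: flows [0->1,2->1] -> levels [4 5 4]
  -> period-2 cycle: step 6 state = step 4 state; never stabilizes
  -> state at step 30: (30-4) mod 2 = 0, same as step 4 -> [4 5 4]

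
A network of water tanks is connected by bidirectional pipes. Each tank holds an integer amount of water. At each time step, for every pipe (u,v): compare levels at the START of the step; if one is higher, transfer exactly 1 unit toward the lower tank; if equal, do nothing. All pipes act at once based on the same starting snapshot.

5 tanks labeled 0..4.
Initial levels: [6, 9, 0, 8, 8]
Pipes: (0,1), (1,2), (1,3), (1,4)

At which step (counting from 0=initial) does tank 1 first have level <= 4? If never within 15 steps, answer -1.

Step 1: flows [1->0,1->2,1->3,1->4] -> levels [7 5 1 9 9]
Step 2: flows [0->1,1->2,3->1,4->1] -> levels [6 7 2 8 8]
Step 3: flows [1->0,1->2,3->1,4->1] -> levels [7 7 3 7 7]
Step 4: flows [0=1,1->2,1=3,1=4] -> levels [7 6 4 7 7]
Step 5: flows [0->1,1->2,3->1,4->1] -> levels [6 8 5 6 6]
Step 6: flows [1->0,1->2,1->3,1->4] -> levels [7 4 6 7 7]
Tank 1 first reaches <=4 at step 6

Answer: 6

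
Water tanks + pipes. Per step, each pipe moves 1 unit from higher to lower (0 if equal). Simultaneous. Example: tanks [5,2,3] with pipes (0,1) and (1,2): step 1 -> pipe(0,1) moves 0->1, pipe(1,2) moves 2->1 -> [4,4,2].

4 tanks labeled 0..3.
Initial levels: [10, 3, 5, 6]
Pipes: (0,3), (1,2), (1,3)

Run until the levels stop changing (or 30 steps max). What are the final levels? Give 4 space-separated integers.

Answer: 6 5 6 7

Derivation:
Step 1: flows [0->3,2->1,3->1] -> levels [9 5 4 6]
Step 2: flows [0->3,1->2,3->1] -> levels [8 5 5 6]
Step 3: flows [0->3,1=2,3->1] -> levels [7 6 5 6]
Step 4: flows [0->3,1->2,1=3] -> levels [6 5 6 7]
Step 5: flows [3->0,2->1,3->1] -> levels [7 7 5 5]
Step 6: flows [0->3,1->2,1->3] -> levels [6 5 6 7]
  -> period-2 cycle: step 6 state = step 4 state; never stabilizes
  -> state at step 30: (30-4) mod 2 = 0, same as step 4 -> [6 5 6 7]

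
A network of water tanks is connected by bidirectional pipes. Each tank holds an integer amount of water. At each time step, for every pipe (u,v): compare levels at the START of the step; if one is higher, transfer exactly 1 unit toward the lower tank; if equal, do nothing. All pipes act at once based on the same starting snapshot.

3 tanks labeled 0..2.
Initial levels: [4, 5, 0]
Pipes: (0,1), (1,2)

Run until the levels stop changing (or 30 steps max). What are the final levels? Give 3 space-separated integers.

Step 1: flows [1->0,1->2] -> levels [5 3 1]
Step 2: flows [0->1,1->2] -> levels [4 3 2]
Step 3: flows [0->1,1->2] -> levels [3 3 3]
Step 4: flows [0=1,1=2] -> levels [3 3 3]
  -> stable (no change)

Answer: 3 3 3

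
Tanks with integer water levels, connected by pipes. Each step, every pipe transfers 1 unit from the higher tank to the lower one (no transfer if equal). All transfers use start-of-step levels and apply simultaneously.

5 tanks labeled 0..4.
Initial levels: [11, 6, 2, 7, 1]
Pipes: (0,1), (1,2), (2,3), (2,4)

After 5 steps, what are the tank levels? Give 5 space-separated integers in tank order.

Answer: 6 6 7 4 4

Derivation:
Step 1: flows [0->1,1->2,3->2,2->4] -> levels [10 6 3 6 2]
Step 2: flows [0->1,1->2,3->2,2->4] -> levels [9 6 4 5 3]
Step 3: flows [0->1,1->2,3->2,2->4] -> levels [8 6 5 4 4]
Step 4: flows [0->1,1->2,2->3,2->4] -> levels [7 6 4 5 5]
Step 5: flows [0->1,1->2,3->2,4->2] -> levels [6 6 7 4 4]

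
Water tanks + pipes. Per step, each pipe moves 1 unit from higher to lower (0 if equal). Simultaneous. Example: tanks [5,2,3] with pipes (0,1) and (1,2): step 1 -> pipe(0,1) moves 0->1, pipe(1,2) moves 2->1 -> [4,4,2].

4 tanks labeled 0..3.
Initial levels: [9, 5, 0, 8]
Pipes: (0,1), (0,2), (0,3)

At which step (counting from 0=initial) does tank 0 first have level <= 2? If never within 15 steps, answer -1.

Answer: -1

Derivation:
Step 1: flows [0->1,0->2,0->3] -> levels [6 6 1 9]
Step 2: flows [0=1,0->2,3->0] -> levels [6 6 2 8]
Step 3: flows [0=1,0->2,3->0] -> levels [6 6 3 7]
Step 4: flows [0=1,0->2,3->0] -> levels [6 6 4 6]
Step 5: flows [0=1,0->2,0=3] -> levels [5 6 5 6]
Step 6: flows [1->0,0=2,3->0] -> levels [7 5 5 5]
Step 7: flows [0->1,0->2,0->3] -> levels [4 6 6 6]
Step 8: flows [1->0,2->0,3->0] -> levels [7 5 5 5]
  -> period-2 cycle (repeats step 6); tank 0 never drops to <=2
Tank 0 never reaches <=2 within 15 steps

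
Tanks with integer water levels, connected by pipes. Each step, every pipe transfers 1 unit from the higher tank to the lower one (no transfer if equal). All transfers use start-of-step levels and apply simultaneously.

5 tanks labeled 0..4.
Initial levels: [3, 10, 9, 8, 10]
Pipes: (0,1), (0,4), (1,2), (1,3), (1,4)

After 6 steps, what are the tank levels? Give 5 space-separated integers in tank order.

Step 1: flows [1->0,4->0,1->2,1->3,1=4] -> levels [5 7 10 9 9]
Step 2: flows [1->0,4->0,2->1,3->1,4->1] -> levels [7 9 9 8 7]
Step 3: flows [1->0,0=4,1=2,1->3,1->4] -> levels [8 6 9 9 8]
Step 4: flows [0->1,0=4,2->1,3->1,4->1] -> levels [7 10 8 8 7]
Step 5: flows [1->0,0=4,1->2,1->3,1->4] -> levels [8 6 9 9 8]
  -> period-2 cycle: step 5 state = step 3 state
  -> state at step 6: (6-3) mod 2 = 1, same as step 4 -> [7 10 8 8 7]

Answer: 7 10 8 8 7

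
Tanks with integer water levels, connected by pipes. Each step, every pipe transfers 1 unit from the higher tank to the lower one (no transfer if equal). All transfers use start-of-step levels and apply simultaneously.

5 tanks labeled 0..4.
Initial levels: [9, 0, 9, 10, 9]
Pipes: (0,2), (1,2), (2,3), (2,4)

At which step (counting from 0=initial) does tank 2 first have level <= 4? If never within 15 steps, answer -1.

Step 1: flows [0=2,2->1,3->2,2=4] -> levels [9 1 9 9 9]
Step 2: flows [0=2,2->1,2=3,2=4] -> levels [9 2 8 9 9]
Step 3: flows [0->2,2->1,3->2,4->2] -> levels [8 3 10 8 8]
Step 4: flows [2->0,2->1,2->3,2->4] -> levels [9 4 6 9 9]
Step 5: flows [0->2,2->1,3->2,4->2] -> levels [8 5 8 8 8]
Step 6: flows [0=2,2->1,2=3,2=4] -> levels [8 6 7 8 8]
Step 7: flows [0->2,2->1,3->2,4->2] -> levels [7 7 9 7 7]
Step 8: flows [2->0,2->1,2->3,2->4] -> levels [8 8 5 8 8]
Step 9: flows [0->2,1->2,3->2,4->2] -> levels [7 7 9 7 7]
  -> period-2 cycle (repeats step 7); tank 2 never drops to <=4
Tank 2 never reaches <=4 within 15 steps

Answer: -1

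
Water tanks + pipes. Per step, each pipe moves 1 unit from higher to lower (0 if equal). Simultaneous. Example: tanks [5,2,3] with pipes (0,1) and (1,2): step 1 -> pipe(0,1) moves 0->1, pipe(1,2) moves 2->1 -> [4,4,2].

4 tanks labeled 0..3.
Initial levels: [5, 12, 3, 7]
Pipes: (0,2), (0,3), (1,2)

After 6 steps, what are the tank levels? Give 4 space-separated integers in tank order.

Answer: 7 8 6 6

Derivation:
Step 1: flows [0->2,3->0,1->2] -> levels [5 11 5 6]
Step 2: flows [0=2,3->0,1->2] -> levels [6 10 6 5]
Step 3: flows [0=2,0->3,1->2] -> levels [5 9 7 6]
Step 4: flows [2->0,3->0,1->2] -> levels [7 8 7 5]
Step 5: flows [0=2,0->3,1->2] -> levels [6 7 8 6]
Step 6: flows [2->0,0=3,2->1] -> levels [7 8 6 6]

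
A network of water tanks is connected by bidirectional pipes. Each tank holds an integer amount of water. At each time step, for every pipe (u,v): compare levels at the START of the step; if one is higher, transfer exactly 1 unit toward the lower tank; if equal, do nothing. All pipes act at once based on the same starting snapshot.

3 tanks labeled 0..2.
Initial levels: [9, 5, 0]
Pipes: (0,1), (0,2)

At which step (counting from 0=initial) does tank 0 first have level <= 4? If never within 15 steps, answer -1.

Step 1: flows [0->1,0->2] -> levels [7 6 1]
Step 2: flows [0->1,0->2] -> levels [5 7 2]
Step 3: flows [1->0,0->2] -> levels [5 6 3]
Step 4: flows [1->0,0->2] -> levels [5 5 4]
Step 5: flows [0=1,0->2] -> levels [4 5 5]
Tank 0 first reaches <=4 at step 5

Answer: 5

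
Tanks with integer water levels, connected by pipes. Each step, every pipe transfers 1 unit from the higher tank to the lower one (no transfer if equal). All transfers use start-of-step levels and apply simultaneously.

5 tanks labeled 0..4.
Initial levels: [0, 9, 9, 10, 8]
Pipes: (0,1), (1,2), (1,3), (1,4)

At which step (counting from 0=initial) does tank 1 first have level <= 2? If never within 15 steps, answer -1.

Step 1: flows [1->0,1=2,3->1,1->4] -> levels [1 8 9 9 9]
Step 2: flows [1->0,2->1,3->1,4->1] -> levels [2 10 8 8 8]
Step 3: flows [1->0,1->2,1->3,1->4] -> levels [3 6 9 9 9]
Step 4: flows [1->0,2->1,3->1,4->1] -> levels [4 8 8 8 8]
Step 5: flows [1->0,1=2,1=3,1=4] -> levels [5 7 8 8 8]
Step 6: flows [1->0,2->1,3->1,4->1] -> levels [6 9 7 7 7]
Step 7: flows [1->0,1->2,1->3,1->4] -> levels [7 5 8 8 8]
Step 8: flows [0->1,2->1,3->1,4->1] -> levels [6 9 7 7 7]
  -> period-2 cycle (repeats step 6); tank 1 never drops to <=2
Tank 1 never reaches <=2 within 15 steps

Answer: -1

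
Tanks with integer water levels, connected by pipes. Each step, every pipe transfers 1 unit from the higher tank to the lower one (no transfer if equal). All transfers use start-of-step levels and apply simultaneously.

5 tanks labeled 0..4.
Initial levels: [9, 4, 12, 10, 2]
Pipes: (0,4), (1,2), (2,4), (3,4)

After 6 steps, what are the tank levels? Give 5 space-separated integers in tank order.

Answer: 7 8 6 7 9

Derivation:
Step 1: flows [0->4,2->1,2->4,3->4] -> levels [8 5 10 9 5]
Step 2: flows [0->4,2->1,2->4,3->4] -> levels [7 6 8 8 8]
Step 3: flows [4->0,2->1,2=4,3=4] -> levels [8 7 7 8 7]
Step 4: flows [0->4,1=2,2=4,3->4] -> levels [7 7 7 7 9]
Step 5: flows [4->0,1=2,4->2,4->3] -> levels [8 7 8 8 6]
Step 6: flows [0->4,2->1,2->4,3->4] -> levels [7 8 6 7 9]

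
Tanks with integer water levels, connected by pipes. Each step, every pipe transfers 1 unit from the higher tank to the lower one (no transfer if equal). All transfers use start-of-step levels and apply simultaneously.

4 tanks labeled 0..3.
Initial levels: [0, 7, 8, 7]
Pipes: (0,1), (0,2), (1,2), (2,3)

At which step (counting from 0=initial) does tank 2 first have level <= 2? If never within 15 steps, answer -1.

Answer: -1

Derivation:
Step 1: flows [1->0,2->0,2->1,2->3] -> levels [2 7 5 8]
Step 2: flows [1->0,2->0,1->2,3->2] -> levels [4 5 6 7]
Step 3: flows [1->0,2->0,2->1,3->2] -> levels [6 5 5 6]
Step 4: flows [0->1,0->2,1=2,3->2] -> levels [4 6 7 5]
Step 5: flows [1->0,2->0,2->1,2->3] -> levels [6 6 4 6]
Step 6: flows [0=1,0->2,1->2,3->2] -> levels [5 5 7 5]
Step 7: flows [0=1,2->0,2->1,2->3] -> levels [6 6 4 6]
  -> period-2 cycle (repeats step 5); tank 2 never drops to <=2
Tank 2 never reaches <=2 within 15 steps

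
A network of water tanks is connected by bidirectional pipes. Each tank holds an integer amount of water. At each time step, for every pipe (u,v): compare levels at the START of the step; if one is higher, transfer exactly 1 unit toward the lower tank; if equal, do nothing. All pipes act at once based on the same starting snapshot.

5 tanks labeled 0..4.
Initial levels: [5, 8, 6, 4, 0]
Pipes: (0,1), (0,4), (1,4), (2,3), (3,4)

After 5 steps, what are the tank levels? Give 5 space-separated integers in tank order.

Answer: 5 6 4 5 3

Derivation:
Step 1: flows [1->0,0->4,1->4,2->3,3->4] -> levels [5 6 5 4 3]
Step 2: flows [1->0,0->4,1->4,2->3,3->4] -> levels [5 4 4 4 6]
Step 3: flows [0->1,4->0,4->1,2=3,4->3] -> levels [5 6 4 5 3]
Step 4: flows [1->0,0->4,1->4,3->2,3->4] -> levels [5 4 5 3 6]
Step 5: flows [0->1,4->0,4->1,2->3,4->3] -> levels [5 6 4 5 3]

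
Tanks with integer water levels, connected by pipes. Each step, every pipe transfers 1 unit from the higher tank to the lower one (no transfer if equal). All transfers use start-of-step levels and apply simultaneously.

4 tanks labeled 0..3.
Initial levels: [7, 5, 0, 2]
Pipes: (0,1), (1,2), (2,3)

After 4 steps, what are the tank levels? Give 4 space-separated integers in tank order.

Answer: 4 4 3 3

Derivation:
Step 1: flows [0->1,1->2,3->2] -> levels [6 5 2 1]
Step 2: flows [0->1,1->2,2->3] -> levels [5 5 2 2]
Step 3: flows [0=1,1->2,2=3] -> levels [5 4 3 2]
Step 4: flows [0->1,1->2,2->3] -> levels [4 4 3 3]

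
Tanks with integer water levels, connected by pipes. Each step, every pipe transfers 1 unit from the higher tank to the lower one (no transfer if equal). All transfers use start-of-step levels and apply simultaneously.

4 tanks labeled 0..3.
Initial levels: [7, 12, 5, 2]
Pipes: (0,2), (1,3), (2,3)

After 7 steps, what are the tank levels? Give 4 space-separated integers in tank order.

Answer: 6 7 7 6

Derivation:
Step 1: flows [0->2,1->3,2->3] -> levels [6 11 5 4]
Step 2: flows [0->2,1->3,2->3] -> levels [5 10 5 6]
Step 3: flows [0=2,1->3,3->2] -> levels [5 9 6 6]
Step 4: flows [2->0,1->3,2=3] -> levels [6 8 5 7]
Step 5: flows [0->2,1->3,3->2] -> levels [5 7 7 7]
Step 6: flows [2->0,1=3,2=3] -> levels [6 7 6 7]
Step 7: flows [0=2,1=3,3->2] -> levels [6 7 7 6]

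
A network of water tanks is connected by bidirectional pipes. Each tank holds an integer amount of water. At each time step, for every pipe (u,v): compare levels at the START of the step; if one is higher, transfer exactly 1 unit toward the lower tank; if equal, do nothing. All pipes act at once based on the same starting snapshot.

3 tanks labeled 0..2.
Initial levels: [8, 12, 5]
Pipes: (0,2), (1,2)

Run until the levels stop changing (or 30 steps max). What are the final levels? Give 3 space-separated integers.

Step 1: flows [0->2,1->2] -> levels [7 11 7]
Step 2: flows [0=2,1->2] -> levels [7 10 8]
Step 3: flows [2->0,1->2] -> levels [8 9 8]
Step 4: flows [0=2,1->2] -> levels [8 8 9]
Step 5: flows [2->0,2->1] -> levels [9 9 7]
Step 6: flows [0->2,1->2] -> levels [8 8 9]
  -> period-2 cycle: step 6 state = step 4 state; never stabilizes
  -> state at step 30: (30-4) mod 2 = 0, same as step 4 -> [8 8 9]

Answer: 8 8 9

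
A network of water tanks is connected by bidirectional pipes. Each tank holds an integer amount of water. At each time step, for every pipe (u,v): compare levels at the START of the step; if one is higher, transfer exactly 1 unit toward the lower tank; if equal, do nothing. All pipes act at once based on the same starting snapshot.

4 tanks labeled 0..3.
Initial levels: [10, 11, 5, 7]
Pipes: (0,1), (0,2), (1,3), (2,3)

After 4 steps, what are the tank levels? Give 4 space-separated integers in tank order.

Step 1: flows [1->0,0->2,1->3,3->2] -> levels [10 9 7 7]
Step 2: flows [0->1,0->2,1->3,2=3] -> levels [8 9 8 8]
Step 3: flows [1->0,0=2,1->3,2=3] -> levels [9 7 8 9]
Step 4: flows [0->1,0->2,3->1,3->2] -> levels [7 9 10 7]

Answer: 7 9 10 7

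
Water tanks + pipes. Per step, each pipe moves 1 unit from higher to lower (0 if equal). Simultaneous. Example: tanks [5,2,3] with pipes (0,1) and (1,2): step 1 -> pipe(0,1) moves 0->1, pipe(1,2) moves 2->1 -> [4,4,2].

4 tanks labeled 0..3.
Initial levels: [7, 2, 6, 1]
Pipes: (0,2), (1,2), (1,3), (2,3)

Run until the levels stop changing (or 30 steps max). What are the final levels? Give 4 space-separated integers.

Answer: 4 5 4 3

Derivation:
Step 1: flows [0->2,2->1,1->3,2->3] -> levels [6 2 5 3]
Step 2: flows [0->2,2->1,3->1,2->3] -> levels [5 4 4 3]
Step 3: flows [0->2,1=2,1->3,2->3] -> levels [4 3 4 5]
Step 4: flows [0=2,2->1,3->1,3->2] -> levels [4 5 4 3]
Step 5: flows [0=2,1->2,1->3,2->3] -> levels [4 3 4 5]
  -> period-2 cycle: step 5 state = step 3 state; never stabilizes
  -> state at step 30: (30-3) mod 2 = 1, same as step 4 -> [4 5 4 3]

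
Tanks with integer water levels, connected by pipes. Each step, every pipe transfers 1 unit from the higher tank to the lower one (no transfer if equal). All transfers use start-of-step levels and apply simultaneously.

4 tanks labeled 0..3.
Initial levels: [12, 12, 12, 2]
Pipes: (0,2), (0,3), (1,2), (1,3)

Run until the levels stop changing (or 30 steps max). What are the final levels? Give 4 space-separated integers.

Answer: 9 9 10 10

Derivation:
Step 1: flows [0=2,0->3,1=2,1->3] -> levels [11 11 12 4]
Step 2: flows [2->0,0->3,2->1,1->3] -> levels [11 11 10 6]
Step 3: flows [0->2,0->3,1->2,1->3] -> levels [9 9 12 8]
Step 4: flows [2->0,0->3,2->1,1->3] -> levels [9 9 10 10]
Step 5: flows [2->0,3->0,2->1,3->1] -> levels [11 11 8 8]
Step 6: flows [0->2,0->3,1->2,1->3] -> levels [9 9 10 10]
  -> period-2 cycle: step 6 state = step 4 state; never stabilizes
  -> state at step 30: (30-4) mod 2 = 0, same as step 4 -> [9 9 10 10]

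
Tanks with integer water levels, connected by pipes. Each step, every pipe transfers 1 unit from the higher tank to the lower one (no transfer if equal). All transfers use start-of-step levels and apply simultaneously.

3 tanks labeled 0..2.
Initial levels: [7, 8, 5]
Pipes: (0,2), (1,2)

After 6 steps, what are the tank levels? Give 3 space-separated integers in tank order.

Step 1: flows [0->2,1->2] -> levels [6 7 7]
Step 2: flows [2->0,1=2] -> levels [7 7 6]
Step 3: flows [0->2,1->2] -> levels [6 6 8]
Step 4: flows [2->0,2->1] -> levels [7 7 6]
  -> period-2 cycle: step 4 state = step 2 state
  -> state at step 6: (6-2) mod 2 = 0, same as step 2 -> [7 7 6]

Answer: 7 7 6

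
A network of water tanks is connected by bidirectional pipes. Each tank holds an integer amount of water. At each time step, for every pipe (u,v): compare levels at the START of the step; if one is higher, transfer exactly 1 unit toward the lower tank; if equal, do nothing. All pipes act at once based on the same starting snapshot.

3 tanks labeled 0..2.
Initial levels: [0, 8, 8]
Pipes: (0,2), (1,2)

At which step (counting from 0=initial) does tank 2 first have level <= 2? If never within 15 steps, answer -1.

Step 1: flows [2->0,1=2] -> levels [1 8 7]
Step 2: flows [2->0,1->2] -> levels [2 7 7]
Step 3: flows [2->0,1=2] -> levels [3 7 6]
Step 4: flows [2->0,1->2] -> levels [4 6 6]
Step 5: flows [2->0,1=2] -> levels [5 6 5]
Step 6: flows [0=2,1->2] -> levels [5 5 6]
Step 7: flows [2->0,2->1] -> levels [6 6 4]
Step 8: flows [0->2,1->2] -> levels [5 5 6]
  -> period-2 cycle (repeats step 6); tank 2 never drops to <=2
Tank 2 never reaches <=2 within 15 steps

Answer: -1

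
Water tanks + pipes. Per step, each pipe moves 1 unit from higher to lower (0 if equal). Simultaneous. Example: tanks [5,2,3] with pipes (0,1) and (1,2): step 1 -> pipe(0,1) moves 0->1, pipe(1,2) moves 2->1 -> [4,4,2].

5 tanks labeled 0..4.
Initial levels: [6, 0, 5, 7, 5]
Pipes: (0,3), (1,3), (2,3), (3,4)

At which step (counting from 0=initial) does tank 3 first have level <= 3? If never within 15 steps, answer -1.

Step 1: flows [3->0,3->1,3->2,3->4] -> levels [7 1 6 3 6]
Tank 3 first reaches <=3 at step 1

Answer: 1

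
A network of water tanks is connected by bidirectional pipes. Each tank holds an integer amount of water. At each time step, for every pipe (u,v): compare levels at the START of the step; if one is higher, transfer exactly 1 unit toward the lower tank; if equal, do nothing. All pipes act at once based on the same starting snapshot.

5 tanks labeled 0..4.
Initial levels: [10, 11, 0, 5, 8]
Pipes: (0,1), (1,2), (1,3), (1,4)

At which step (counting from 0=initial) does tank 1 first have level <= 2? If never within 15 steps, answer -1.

Answer: -1

Derivation:
Step 1: flows [1->0,1->2,1->3,1->4] -> levels [11 7 1 6 9]
Step 2: flows [0->1,1->2,1->3,4->1] -> levels [10 7 2 7 8]
Step 3: flows [0->1,1->2,1=3,4->1] -> levels [9 8 3 7 7]
Step 4: flows [0->1,1->2,1->3,1->4] -> levels [8 6 4 8 8]
Step 5: flows [0->1,1->2,3->1,4->1] -> levels [7 8 5 7 7]
Step 6: flows [1->0,1->2,1->3,1->4] -> levels [8 4 6 8 8]
Step 7: flows [0->1,2->1,3->1,4->1] -> levels [7 8 5 7 7]
  -> period-2 cycle (repeats step 5); tank 1 never drops to <=2
Tank 1 never reaches <=2 within 15 steps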